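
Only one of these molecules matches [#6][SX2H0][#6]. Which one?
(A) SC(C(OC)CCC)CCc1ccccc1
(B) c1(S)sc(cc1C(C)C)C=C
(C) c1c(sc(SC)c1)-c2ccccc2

C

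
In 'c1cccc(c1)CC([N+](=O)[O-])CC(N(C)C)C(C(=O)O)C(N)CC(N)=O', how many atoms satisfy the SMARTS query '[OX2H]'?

The query [OX2H] means: aliphatic oxygen with two connections, one of which is H — an -OH oxygen.
Check the 26 heavy atoms by environment: 3× C (H2, X4) → no; 4× C (H1, X4) → no; 1× N (H0, X3) → no; 2× C (H3, X4) → no; 1× c (aromatic, H0, X3) → no; 5× c (aromatic, H1, X3) → no; 1× N (charge +1, H0, X3) → no; 1× O (charge -1, H0, X1) → no; 3× O (H0, X1) → no; 2× C (H0, X3) → no; 2× N (H2, X3) → no; 1× O (H1, X2) → match.
That gives 1 matching atom.

1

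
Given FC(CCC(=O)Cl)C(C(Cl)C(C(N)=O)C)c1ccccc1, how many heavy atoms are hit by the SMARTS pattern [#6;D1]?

Check the 21 heavy atoms by environment: 2× C (D2) → no; 6× C (D3) → no; 1× C (D1) → match; 2× O (D1) → no; 1× N (D1) → no; 2× Cl (D1) → no; 1× F (D1) → no; 1× c (aromatic, D3) → no; 5× c (aromatic, D2) → no.
That gives 1 matching atom.

1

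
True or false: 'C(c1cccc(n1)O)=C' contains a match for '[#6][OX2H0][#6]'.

False

The pattern [#6][OX2H0][#6] describes an aliphatic oxygen bridging two carbons with no H on the oxygen — an ether.
The closest candidate here is a hydroxyl group (-OH), but the oxygen has H1, not H0 bridging two carbons. No other fragment satisfies the full query, so there is no match.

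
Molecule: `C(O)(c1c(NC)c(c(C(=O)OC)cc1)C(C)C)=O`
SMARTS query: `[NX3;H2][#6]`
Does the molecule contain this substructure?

No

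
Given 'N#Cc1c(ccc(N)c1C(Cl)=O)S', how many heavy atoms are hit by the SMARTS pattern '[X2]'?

2

The query [X2] means: any atom with exactly two total connections (bonds + H).
Check the 13 heavy atoms by environment: 6× c (aromatic, X3) → no; 1× N (X3) → no; 1× C (X3) → no; 1× O (X1) → no; 1× Cl (X1) → no; 1× S (X2) → match; 1× C (X2) → match; 1× N (X1) → no.
Summing the matching environments: 1 + 1 = 2 matching atoms.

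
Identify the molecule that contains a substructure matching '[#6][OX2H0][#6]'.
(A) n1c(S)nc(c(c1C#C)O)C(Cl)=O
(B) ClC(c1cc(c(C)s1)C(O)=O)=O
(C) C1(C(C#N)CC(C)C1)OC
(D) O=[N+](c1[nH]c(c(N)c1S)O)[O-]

C

[#6][OX2H0][#6] describes an aliphatic oxygen bridging two carbons with no H on the oxygen (an ether).
(A) has a hydroxyl group (-OH) but the oxygen has H1, not H0 bridging two carbons.
(B) has a carboxylic acid group (-C(=O)OH) but the -OH oxygen has H1; the =O is OX1, not OX2.
(C) contains a methoxy ether (-OCH3), which satisfies every atom and bond constraint.
(D) has a hydroxyl group (-OH) but the oxygen has H1, not H0 bridging two carbons.
So the answer is (C).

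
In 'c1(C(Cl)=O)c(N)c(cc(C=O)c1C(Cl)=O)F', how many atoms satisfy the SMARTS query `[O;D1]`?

3

Check the 16 heavy atoms by environment: 5× c (aromatic, D3) → no; 1× c (aromatic, D2) → no; 1× F (D1) → no; 1× N (D1) → no; 2× C (D3) → no; 3× O (D1) → match; 2× Cl (D1) → no; 1× C (D2) → no.
That gives 3 matching atoms.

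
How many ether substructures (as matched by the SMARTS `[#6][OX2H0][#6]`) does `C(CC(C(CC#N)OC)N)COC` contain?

[#6][OX2H0][#6] is the SMARTS for an ether: an aliphatic oxygen bridging two carbons with no H on the oxygen.
The molecule carries 2 separate instances of a methoxy ether (-OCH3) meeting every constraint; each maps to a distinct set of atoms, giving 2 matches.

2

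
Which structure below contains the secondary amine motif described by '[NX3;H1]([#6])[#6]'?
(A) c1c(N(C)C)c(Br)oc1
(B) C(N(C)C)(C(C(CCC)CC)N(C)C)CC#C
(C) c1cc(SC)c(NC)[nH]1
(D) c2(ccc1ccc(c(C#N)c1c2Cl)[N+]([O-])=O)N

C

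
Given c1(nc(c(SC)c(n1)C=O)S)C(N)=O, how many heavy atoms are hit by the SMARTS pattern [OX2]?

The query [OX2] means: aliphatic oxygen with two total connections — ether, hydroxyl, or ester single-bond O.
Check the 14 heavy atoms by environment: 2× n (aromatic, X2) → no; 4× c (aromatic, X3) → no; 2× S (X2) → no; 2× C (X3) → no; 2× O (X1) → no; 1× N (X3) → no; 1× C (X4) → no.
No environment satisfies the query, so 0 matching atoms.

0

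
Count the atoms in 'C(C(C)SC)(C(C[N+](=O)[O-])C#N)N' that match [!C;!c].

Check the 13 heavy atoms by environment: 7× C → no; 1× N (charge +1) → match; 1× O (charge -1) → match; 1× O → match; 1× S → match; 2× N → match.
Summing the matching environments: 1 + 1 + 1 + 1 + 2 = 6 matching atoms.

6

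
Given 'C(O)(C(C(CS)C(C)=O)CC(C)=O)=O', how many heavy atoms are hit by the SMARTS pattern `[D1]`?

7

The query [D1] means: atom with exactly one heavy-atom neighbour (degree 1).
Check the 14 heavy atoms by environment: 2× C (D2) → no; 5× C (D3) → no; 1× S (D1) → match; 4× O (D1) → match; 2× C (D1) → match.
Summing the matching environments: 1 + 4 + 2 = 7 matching atoms.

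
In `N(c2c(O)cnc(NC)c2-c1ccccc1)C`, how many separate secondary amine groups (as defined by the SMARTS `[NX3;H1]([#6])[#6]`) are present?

2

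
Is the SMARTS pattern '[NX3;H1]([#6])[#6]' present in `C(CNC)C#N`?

The pattern [NX3;H1]([#6])[#6] describes a trivalent nitrogen with one H, bonded to two carbons — a secondary amine.
The molecule carries an N-methylamino group (-NHCH3), whose atoms satisfy every constraint of the query, so the pattern matches.

Yes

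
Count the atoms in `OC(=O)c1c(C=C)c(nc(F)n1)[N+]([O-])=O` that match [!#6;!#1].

8

The query [!#6;!#1] means: not carbon and not hydrogen — any heteroatom.
Check the 15 heavy atoms by environment: 2× n (aromatic) → match; 4× c (aromatic) → no; 3× C → no; 1× F → match; 3× O → match; 1× N (charge +1) → match; 1× O (charge -1) → match.
Summing the matching environments: 2 + 1 + 3 + 1 + 1 = 8 matching atoms.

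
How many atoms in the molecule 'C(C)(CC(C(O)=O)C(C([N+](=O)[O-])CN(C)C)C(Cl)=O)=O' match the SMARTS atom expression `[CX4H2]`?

2

The query [CX4H2] means: sp3 carbon (X4) with exactly two hydrogens.
Check the 20 heavy atoms by environment: 2× C (H2, X4) → match; 3× C (H1, X4) → no; 3× C (H0, X3) → no; 4× O (H0, X1) → no; 1× O (H1, X2) → no; 1× Cl (H0, X1) → no; 1× N (H0, X3) → no; 3× C (H3, X4) → no; 1× N (charge +1, H0, X3) → no; 1× O (charge -1, H0, X1) → no.
That gives 2 matching atoms.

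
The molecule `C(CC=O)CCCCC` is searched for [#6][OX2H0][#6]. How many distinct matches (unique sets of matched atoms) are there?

[#6][OX2H0][#6] is the SMARTS for an ether: an aliphatic oxygen bridging two carbons with no H on the oxygen.
No fragment in the molecule satisfies every constraint, giving 0 matches.

0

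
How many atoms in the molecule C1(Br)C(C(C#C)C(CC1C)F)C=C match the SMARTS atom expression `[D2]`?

3

The query [D2] means: atom with exactly two heavy-atom neighbours.
Check the 13 heavy atoms by environment: 5× C (D3) → no; 3× C (D2) → match; 3× C (D1) → no; 1× Br (D1) → no; 1× F (D1) → no.
That gives 3 matching atoms.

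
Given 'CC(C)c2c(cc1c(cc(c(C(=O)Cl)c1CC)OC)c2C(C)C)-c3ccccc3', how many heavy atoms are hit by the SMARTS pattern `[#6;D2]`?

8

The query [#6;D2] means: any carbon bonded to exactly two heavy atoms.
Check the 29 heavy atoms by environment: 9× c (aromatic, D3) → no; 7× c (aromatic, D2) → match; 3× C (D3) → no; 6× C (D1) → no; 1× O (D2) → no; 1× C (D2) → match; 1× O (D1) → no; 1× Cl (D1) → no.
Summing the matching environments: 7 + 1 = 8 matching atoms.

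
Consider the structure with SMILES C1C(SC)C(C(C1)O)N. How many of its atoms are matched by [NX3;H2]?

1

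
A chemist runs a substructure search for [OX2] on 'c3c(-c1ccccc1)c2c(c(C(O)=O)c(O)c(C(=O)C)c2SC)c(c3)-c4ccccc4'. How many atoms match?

The query [OX2] means: aliphatic oxygen with two total connections — ether, hydroxyl, or ester single-bond O.
Check the 31 heavy atoms by environment: 22× c (aromatic, X3) → no; 1× S (X2) → no; 2× C (X4) → no; 2× C (X3) → no; 2× O (X1) → no; 2× O (X2) → match.
That gives 2 matching atoms.

2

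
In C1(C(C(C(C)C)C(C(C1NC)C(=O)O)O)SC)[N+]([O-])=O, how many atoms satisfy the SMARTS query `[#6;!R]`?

6

The query [#6;!R] means: carbon not in any ring.
Check the 20 heavy atoms by environment: 6× C (in 6-ring) → no; 4× O (acyclic) → no; 6× C (acyclic) → match; 1× S (acyclic) → no; 1× N (charge +1, acyclic) → no; 1× O (charge -1, acyclic) → no; 1× N (acyclic) → no.
That gives 6 matching atoms.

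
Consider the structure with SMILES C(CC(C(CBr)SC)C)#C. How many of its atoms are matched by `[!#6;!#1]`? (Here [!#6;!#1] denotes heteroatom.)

The query [!#6;!#1] means: not carbon and not hydrogen — any heteroatom.
Check the 10 heavy atoms by environment: 8× C → no; 1× Br → match; 1× S → match.
Summing the matching environments: 1 + 1 = 2 matching atoms.

2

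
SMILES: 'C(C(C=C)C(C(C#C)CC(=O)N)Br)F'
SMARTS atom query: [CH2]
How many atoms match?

The query [CH2] means: aliphatic carbon with exactly two hydrogens.
Check the 14 heavy atoms by environment: 3× C (H2) → match; 5× C (H1) → no; 2× C (H0) → no; 1× O (H0) → no; 1× N (H2) → no; 1× F (H0) → no; 1× Br (H0) → no.
That gives 3 matching atoms.

3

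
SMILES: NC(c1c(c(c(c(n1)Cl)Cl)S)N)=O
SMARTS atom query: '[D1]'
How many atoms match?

6

Check the 13 heavy atoms by environment: 1× n (aromatic, D2) → no; 5× c (aromatic, D3) → no; 2× N (D1) → match; 1× C (D3) → no; 1× O (D1) → match; 1× S (D1) → match; 2× Cl (D1) → match.
Summing the matching environments: 2 + 1 + 1 + 2 = 6 matching atoms.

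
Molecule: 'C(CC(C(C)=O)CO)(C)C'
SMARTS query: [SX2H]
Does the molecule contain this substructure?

No

The pattern [SX2H] describes an aliphatic sulfur with two connections, one being H — a thiol.
The closest candidate here is a hydroxyl group (-OH), but it is an -OH, not an -SH. No other fragment satisfies the full query, so there is no match.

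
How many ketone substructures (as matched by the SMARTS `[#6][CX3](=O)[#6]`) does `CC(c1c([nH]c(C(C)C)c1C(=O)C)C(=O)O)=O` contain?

2

[#6][CX3](=O)[#6] is the SMARTS for a ketone: a carbonyl carbon (no H) flanked by two carbons.
The molecule carries 2 separate instances of an acetyl/ketone group (-C(=O)CH3) meeting every constraint; each maps to a distinct set of atoms, giving 2 matches.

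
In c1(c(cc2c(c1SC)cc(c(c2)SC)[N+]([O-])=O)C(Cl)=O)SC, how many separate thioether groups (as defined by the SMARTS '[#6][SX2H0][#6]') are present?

3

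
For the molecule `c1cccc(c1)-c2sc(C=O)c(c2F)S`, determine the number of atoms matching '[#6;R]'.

10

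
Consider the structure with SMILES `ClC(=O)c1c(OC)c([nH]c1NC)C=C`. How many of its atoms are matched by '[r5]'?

5

The query [r5] means: r5 matches atoms in a five-membered ring.
Check the 14 heavy atoms by environment: 1× n (aromatic, in 5-ring) → match; 4× c (aromatic, in 5-ring) → match; 1× N (acyclic) → no; 5× C (acyclic) → no; 2× O (acyclic) → no; 1× Cl (acyclic) → no.
Summing the matching environments: 1 + 4 = 5 matching atoms.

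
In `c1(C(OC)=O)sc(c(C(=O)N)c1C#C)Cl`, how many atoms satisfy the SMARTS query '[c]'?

Check the 15 heavy atoms by environment: 1× s (aromatic) → no; 4× c (aromatic) → match; 5× C → no; 3× O → no; 1× N → no; 1× Cl → no.
That gives 4 matching atoms.

4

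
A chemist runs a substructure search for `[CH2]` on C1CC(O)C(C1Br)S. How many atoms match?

2

Check the 8 heavy atoms by environment: 3× C (H1) → no; 2× C (H2) → match; 1× Br (H0) → no; 1× O (H1) → no; 1× S (H1) → no.
That gives 2 matching atoms.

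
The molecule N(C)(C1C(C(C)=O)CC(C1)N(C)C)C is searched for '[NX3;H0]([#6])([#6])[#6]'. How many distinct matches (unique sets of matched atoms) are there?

2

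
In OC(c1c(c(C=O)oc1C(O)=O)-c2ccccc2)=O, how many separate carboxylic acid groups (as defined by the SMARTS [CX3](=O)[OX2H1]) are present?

2

[CX3](=O)[OX2H1] is the SMARTS for a carboxylic acid: an sp2 carbon double-bonded to O and single-bonded to an -OH oxygen.
The molecule carries 2 separate instances of a carboxylic acid group (-C(=O)OH) meeting every constraint; each maps to a distinct set of atoms, giving 2 matches.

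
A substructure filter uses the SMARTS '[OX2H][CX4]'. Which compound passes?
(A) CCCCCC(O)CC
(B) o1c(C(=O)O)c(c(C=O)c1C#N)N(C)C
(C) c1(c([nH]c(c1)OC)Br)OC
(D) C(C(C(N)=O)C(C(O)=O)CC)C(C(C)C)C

[OX2H][CX4] describes a hydroxyl oxygen bound to an sp3 (X4) carbon (an aliphatic alcohol).
(A) contains a hydroxyl group (-OH), which satisfies every atom and bond constraint.
(B) has a carboxylic acid group (-C(=O)OH) but the -OH is on a CX3 carbonyl carbon, not a CX4 carbon.
(C) has a methoxy ether (-OCH3) but the oxygen has H0 (ether), not H1.
(D) has a carboxylic acid group (-C(=O)OH) but the -OH is on a CX3 carbonyl carbon, not a CX4 carbon.
So the answer is (A).

A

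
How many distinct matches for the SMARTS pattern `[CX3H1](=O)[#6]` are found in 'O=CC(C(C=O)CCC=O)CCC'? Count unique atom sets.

[CX3H1](=O)[#6] is the SMARTS for an aldehyde: an sp2 carbon with one H, double-bonded to O and single-bonded to carbon.
The molecule carries 3 separate instances of an aldehyde (-CHO) meeting every constraint; each maps to a distinct set of atoms, giving 3 matches.

3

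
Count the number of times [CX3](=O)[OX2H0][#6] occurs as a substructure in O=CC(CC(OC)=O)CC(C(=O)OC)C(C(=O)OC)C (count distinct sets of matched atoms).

3

[CX3](=O)[OX2H0][#6] is the SMARTS for an ester: a carbonyl carbon bonded to an oxygen that is itself bonded to carbon (no H on that O).
The molecule carries 3 separate instances of a methyl-ester group (-C(=O)OCH3) meeting every constraint; each maps to a distinct set of atoms, giving 3 matches.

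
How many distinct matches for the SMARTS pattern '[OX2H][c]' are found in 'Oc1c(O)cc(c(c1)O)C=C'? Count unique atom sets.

[OX2H][c] is the SMARTS for a phenol: a hydroxyl oxygen attached to an aromatic carbon.
The molecule carries 3 separate instances of a hydroxyl group (-OH) meeting every constraint; each maps to a distinct set of atoms, giving 3 matches.

3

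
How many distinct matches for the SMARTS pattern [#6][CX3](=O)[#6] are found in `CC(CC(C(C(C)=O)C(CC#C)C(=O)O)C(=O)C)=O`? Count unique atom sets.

3

[#6][CX3](=O)[#6] is the SMARTS for a ketone: a carbonyl carbon (no H) flanked by two carbons.
The molecule carries 3 separate instances of an acetyl/ketone group (-C(=O)CH3) meeting every constraint; each maps to a distinct set of atoms, giving 3 matches.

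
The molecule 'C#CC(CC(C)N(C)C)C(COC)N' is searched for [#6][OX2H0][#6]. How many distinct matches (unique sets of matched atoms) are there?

1

[#6][OX2H0][#6] is the SMARTS for an ether: an aliphatic oxygen bridging two carbons with no H on the oxygen.
Exactly one fragment in the molecule meets all constraints, giving 1 match.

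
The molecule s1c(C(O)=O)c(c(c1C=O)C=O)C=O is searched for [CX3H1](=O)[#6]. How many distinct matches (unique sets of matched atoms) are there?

3

[CX3H1](=O)[#6] is the SMARTS for an aldehyde: an sp2 carbon with one H, double-bonded to O and single-bonded to carbon.
The molecule carries 3 separate instances of an aldehyde (-CHO) meeting every constraint; each maps to a distinct set of atoms, giving 3 matches.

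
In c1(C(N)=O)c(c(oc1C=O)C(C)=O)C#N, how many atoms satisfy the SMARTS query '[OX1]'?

The query [OX1] means: aliphatic oxygen with one total connection — typically a carbonyl =O or an oxide.
Check the 15 heavy atoms by environment: 1× o (aromatic, X2) → no; 4× c (aromatic, X3) → no; 3× C (X3) → no; 3× O (X1) → match; 1× C (X4) → no; 1× C (X2) → no; 1× N (X1) → no; 1× N (X3) → no.
That gives 3 matching atoms.

3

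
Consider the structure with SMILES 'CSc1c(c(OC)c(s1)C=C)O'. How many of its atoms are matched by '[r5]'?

5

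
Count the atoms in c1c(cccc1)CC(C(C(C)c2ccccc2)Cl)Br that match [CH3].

1

The query [CH3] means: aliphatic carbon with exactly three hydrogens.
Check the 19 heavy atoms by environment: 1× C (H3) → match; 3× C (H1) → no; 1× C (H2) → no; 2× c (aromatic, H0) → no; 10× c (aromatic, H1) → no; 1× Cl (H0) → no; 1× Br (H0) → no.
That gives 1 matching atom.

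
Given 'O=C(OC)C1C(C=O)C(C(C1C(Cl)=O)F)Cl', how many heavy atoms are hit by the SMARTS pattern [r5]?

5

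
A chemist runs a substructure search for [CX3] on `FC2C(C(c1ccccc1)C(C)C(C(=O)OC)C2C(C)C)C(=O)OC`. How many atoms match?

Check the 25 heavy atoms by environment: 12× C (X4) → no; 6× c (aromatic, X3) → no; 1× F (X1) → no; 2× C (X3) → match; 2× O (X1) → no; 2× O (X2) → no.
That gives 2 matching atoms.

2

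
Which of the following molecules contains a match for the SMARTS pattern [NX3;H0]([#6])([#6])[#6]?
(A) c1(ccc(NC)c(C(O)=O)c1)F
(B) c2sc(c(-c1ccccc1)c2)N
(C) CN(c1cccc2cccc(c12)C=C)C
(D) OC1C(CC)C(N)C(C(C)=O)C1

C

[NX3;H0]([#6])([#6])[#6] describes a trivalent nitrogen with no H, bonded to three carbons (a tertiary amine).
(A) has an N-methylamino group (-NHCH3) but the nitrogen still has one H (H1), not H0.
(B) has a primary amino group (-NH2) but the nitrogen has H2, not H0 with three carbons.
(C) contains a dimethylamino group (-N(CH3)2), which satisfies every atom and bond constraint.
(D) has a primary amino group (-NH2) but the nitrogen has H2, not H0 with three carbons.
So the answer is (C).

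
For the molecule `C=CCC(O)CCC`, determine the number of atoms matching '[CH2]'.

4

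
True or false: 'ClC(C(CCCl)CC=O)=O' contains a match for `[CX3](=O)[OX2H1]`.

False

The pattern [CX3](=O)[OX2H1] describes an sp2 carbon double-bonded to O and single-bonded to an -OH oxygen — a carboxylic acid.
The closest candidate here is an aldehyde (-CHO), but there is no singly-bonded oxygen on the carbonyl carbon. No other fragment satisfies the full query, so there is no match.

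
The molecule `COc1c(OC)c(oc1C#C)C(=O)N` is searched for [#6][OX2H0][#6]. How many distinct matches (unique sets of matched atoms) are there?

2

[#6][OX2H0][#6] is the SMARTS for an ether: an aliphatic oxygen bridging two carbons with no H on the oxygen.
The molecule carries 2 separate instances of a methoxy ether (-OCH3) meeting every constraint; each maps to a distinct set of atoms, giving 2 matches.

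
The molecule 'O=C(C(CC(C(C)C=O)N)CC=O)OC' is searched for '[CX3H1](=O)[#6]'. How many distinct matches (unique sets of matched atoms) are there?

2

[CX3H1](=O)[#6] is the SMARTS for an aldehyde: an sp2 carbon with one H, double-bonded to O and single-bonded to carbon.
The molecule carries 2 separate instances of an aldehyde (-CHO) meeting every constraint; each maps to a distinct set of atoms, giving 2 matches.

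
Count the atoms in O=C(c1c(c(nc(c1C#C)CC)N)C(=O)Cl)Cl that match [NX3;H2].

1

The query [NX3;H2] means: aliphatic N with 3 total connections, two of them H — an -NH2 nitrogen (amine or amide).
Check the 17 heavy atoms by environment: 1× n (aromatic, H0, X2) → no; 5× c (aromatic, H0, X3) → no; 1× N (H2, X3) → match; 1× C (H0, X2) → no; 1× C (H1, X2) → no; 1× C (H2, X4) → no; 1× C (H3, X4) → no; 2× C (H0, X3) → no; 2× O (H0, X1) → no; 2× Cl (H0, X1) → no.
That gives 1 matching atom.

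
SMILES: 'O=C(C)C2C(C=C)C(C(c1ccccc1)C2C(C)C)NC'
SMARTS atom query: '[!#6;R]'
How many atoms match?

The query [!#6;R] means: non-carbon atom that is part of a ring.
Check the 21 heavy atoms by environment: 5× C (in 5-ring) → no; 1× N (acyclic) → no; 8× C (acyclic) → no; 6× c (aromatic, in 6-ring) → no; 1× O (acyclic) → no.
No environment satisfies the query, so 0 matching atoms.

0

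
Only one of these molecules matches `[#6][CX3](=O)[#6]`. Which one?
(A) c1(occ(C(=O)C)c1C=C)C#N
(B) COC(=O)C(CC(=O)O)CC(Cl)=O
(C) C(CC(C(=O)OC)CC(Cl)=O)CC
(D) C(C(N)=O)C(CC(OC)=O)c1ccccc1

A

[#6][CX3](=O)[#6] describes a carbonyl carbon (no H) flanked by two carbons (a ketone).
(A) contains an acetyl/ketone group (-C(=O)CH3), which satisfies every atom and bond constraint.
(B) has a methyl-ester group (-C(=O)OCH3) but one neighbour of the carbonyl carbon is O, not C.
(C) has a methyl-ester group (-C(=O)OCH3) but one neighbour of the carbonyl carbon is O, not C.
(D) has a methyl-ester group (-C(=O)OCH3) but one neighbour of the carbonyl carbon is O, not C.
So the answer is (A).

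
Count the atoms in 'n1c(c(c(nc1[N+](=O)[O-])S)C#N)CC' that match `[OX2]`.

The query [OX2] means: aliphatic oxygen with two total connections — ether, hydroxyl, or ester single-bond O.
Check the 14 heavy atoms by environment: 2× n (aromatic, X2) → no; 4× c (aromatic, X3) → no; 2× C (X4) → no; 1× N (charge +1, X3) → no; 1× O (charge -1, X1) → no; 1× O (X1) → no; 1× C (X2) → no; 1× N (X1) → no; 1× S (X2) → no.
No environment satisfies the query, so 0 matching atoms.

0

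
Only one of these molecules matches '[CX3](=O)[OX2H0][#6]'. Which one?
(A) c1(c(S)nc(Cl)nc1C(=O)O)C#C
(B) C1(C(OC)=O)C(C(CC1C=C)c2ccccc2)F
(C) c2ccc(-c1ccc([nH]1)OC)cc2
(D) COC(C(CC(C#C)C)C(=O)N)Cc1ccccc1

[CX3](=O)[OX2H0][#6] describes a carbonyl carbon bonded to an oxygen that is itself bonded to carbon (no H on that O) (an ester).
(A) has a carboxylic acid group (-C(=O)OH) but the singly-bonded O carries H (OX2H1, not H0).
(B) contains a methyl-ester group (-C(=O)OCH3), which satisfies every atom and bond constraint.
(C) has a methoxy ether (-OCH3) but the ether oxygen is not adjacent to a C=O carbon.
(D) has a primary amide (-C(=O)NH2) but the carbonyl is bonded to N, not to an O-C linkage.
So the answer is (B).

B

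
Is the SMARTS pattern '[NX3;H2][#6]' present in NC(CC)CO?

Yes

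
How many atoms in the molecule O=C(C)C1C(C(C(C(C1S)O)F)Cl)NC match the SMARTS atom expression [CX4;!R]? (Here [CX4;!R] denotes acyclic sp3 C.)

2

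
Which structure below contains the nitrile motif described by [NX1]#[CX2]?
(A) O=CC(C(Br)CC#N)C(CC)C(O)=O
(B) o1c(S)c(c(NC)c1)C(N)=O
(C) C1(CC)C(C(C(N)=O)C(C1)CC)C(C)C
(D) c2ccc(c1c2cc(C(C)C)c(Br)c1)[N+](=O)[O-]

A

[NX1]#[CX2] describes a nitrogen triple-bonded to a two-connected carbon (a nitrile).
(A) contains a nitrile (-C#N), which satisfies every atom and bond constraint.
(B) has a primary amide (-C(=O)NH2) but the nitrogen is NX3, not NX1.
(C) has a primary amide (-C(=O)NH2) but the nitrogen is NX3, not NX1.
(D) has a nitro group (-[N+](=O)[O-]) but there is no C#N triple bond.
So the answer is (A).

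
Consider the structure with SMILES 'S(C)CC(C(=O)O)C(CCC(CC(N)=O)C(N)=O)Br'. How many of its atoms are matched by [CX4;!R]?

8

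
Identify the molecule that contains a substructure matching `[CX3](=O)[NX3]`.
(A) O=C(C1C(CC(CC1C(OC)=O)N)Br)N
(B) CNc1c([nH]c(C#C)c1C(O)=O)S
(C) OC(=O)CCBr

A

[CX3](=O)[NX3] describes a carbonyl carbon bonded to a trivalent nitrogen (an amide).
(A) contains a primary amide (-C(=O)NH2), which satisfies every atom and bond constraint.
(B) has a carboxylic acid group (-C(=O)OH) but the carbonyl is bonded to O, not to an NX3 nitrogen.
(C) has a carboxylic acid group (-C(=O)OH) but the carbonyl is bonded to O, not to an NX3 nitrogen.
So the answer is (A).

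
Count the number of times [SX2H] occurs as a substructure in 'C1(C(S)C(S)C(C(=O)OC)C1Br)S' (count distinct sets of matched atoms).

3

[SX2H] is the SMARTS for a thiol: an aliphatic sulfur with two connections, one being H.
The molecule carries 3 separate instances of a thiol (-SH) meeting every constraint; each maps to a distinct set of atoms, giving 3 matches.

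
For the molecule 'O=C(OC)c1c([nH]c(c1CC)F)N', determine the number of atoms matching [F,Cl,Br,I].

The query [F,Cl,Br,I] means: comma = OR; matches any of F, Cl, Br, I.
Check the 13 heavy atoms by environment: 1× n (aromatic) → no; 4× c (aromatic) → no; 4× C → no; 2× O → no; 1× N → no; 1× F → match.
That gives 1 matching atom.

1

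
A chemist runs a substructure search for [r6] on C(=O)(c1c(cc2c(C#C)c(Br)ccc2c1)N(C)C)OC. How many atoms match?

10

The query [r6] means: r6 matches atoms in a six-membered ring.
Check the 20 heavy atoms by environment: 10× c (aromatic, in 6-ring) → match; 6× C (acyclic) → no; 2× O (acyclic) → no; 1× N (acyclic) → no; 1× Br (acyclic) → no.
That gives 10 matching atoms.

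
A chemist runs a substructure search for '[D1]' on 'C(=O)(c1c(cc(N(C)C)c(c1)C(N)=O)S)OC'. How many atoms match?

7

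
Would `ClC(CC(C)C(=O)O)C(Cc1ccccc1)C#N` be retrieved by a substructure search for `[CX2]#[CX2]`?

No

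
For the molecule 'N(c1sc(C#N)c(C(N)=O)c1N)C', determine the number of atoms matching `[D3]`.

5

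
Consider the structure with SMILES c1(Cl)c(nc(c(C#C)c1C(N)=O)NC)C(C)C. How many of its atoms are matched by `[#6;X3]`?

6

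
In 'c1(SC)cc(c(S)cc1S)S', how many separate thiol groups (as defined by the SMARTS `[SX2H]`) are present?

3

[SX2H] is the SMARTS for a thiol: an aliphatic sulfur with two connections, one being H.
The molecule carries 3 separate instances of a thiol (-SH) meeting every constraint; each maps to a distinct set of atoms, giving 3 matches.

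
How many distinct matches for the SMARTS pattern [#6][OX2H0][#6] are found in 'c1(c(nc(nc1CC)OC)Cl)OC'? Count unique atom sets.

[#6][OX2H0][#6] is the SMARTS for an ether: an aliphatic oxygen bridging two carbons with no H on the oxygen.
The molecule carries 2 separate instances of a methoxy ether (-OCH3) meeting every constraint; each maps to a distinct set of atoms, giving 2 matches.

2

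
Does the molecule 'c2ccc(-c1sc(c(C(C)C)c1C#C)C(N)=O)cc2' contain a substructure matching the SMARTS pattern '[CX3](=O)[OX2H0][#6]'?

No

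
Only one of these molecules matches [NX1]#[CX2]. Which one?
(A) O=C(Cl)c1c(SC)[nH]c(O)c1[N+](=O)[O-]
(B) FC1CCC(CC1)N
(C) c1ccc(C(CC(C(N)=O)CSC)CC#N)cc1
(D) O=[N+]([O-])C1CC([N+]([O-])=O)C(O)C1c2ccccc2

[NX1]#[CX2] describes a nitrogen triple-bonded to a two-connected carbon (a nitrile).
(A) has a nitro group (-[N+](=O)[O-]) but there is no C#N triple bond.
(B) has a primary amino group (-NH2) but the nitrogen is NX3 (three connections), not NX1 triple-bonded.
(C) contains a nitrile (-C#N), which satisfies every atom and bond constraint.
(D) has a nitro group (-[N+](=O)[O-]) but there is no C#N triple bond.
So the answer is (C).

C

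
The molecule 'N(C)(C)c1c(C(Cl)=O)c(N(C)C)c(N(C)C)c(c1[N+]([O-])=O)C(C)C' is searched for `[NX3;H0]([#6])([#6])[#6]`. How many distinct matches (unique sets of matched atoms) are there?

[NX3;H0]([#6])([#6])[#6] is the SMARTS for a tertiary amine: a trivalent nitrogen with no H, bonded to three carbons.
The molecule carries 3 separate instances of a dimethylamino group (-N(CH3)2) meeting every constraint; each maps to a distinct set of atoms, giving 3 matches.

3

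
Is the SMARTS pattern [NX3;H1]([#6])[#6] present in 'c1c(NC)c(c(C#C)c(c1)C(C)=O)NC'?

The pattern [NX3;H1]([#6])[#6] describes a trivalent nitrogen with one H, bonded to two carbons — a secondary amine.
The molecule carries an N-methylamino group (-NHCH3), whose atoms satisfy every constraint of the query, so the pattern matches.

Yes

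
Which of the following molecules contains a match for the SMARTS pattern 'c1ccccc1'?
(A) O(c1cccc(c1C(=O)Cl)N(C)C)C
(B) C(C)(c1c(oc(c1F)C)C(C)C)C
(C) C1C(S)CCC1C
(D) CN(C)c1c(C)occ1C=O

A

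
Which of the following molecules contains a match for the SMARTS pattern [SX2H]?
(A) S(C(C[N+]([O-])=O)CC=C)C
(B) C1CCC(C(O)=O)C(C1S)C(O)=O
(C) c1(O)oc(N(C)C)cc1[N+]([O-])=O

[SX2H] describes an aliphatic sulfur with two connections, one being H (a thiol).
(A) has a methylthio ether (-SCH3) but the sulfur has H0 (bonded to two carbons), not H1.
(B) contains a thiol (-SH), which satisfies every atom and bond constraint.
(C) has a hydroxyl group (-OH) but it is an -OH, not an -SH.
So the answer is (B).

B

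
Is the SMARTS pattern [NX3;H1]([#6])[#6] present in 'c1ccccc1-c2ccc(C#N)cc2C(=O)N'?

No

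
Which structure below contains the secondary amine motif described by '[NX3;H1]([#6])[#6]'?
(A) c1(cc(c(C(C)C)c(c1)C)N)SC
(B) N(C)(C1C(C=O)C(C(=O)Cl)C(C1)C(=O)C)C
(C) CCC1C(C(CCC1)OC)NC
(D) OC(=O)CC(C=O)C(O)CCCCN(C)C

C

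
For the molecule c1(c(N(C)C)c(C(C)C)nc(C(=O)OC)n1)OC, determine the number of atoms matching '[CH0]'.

1

Check the 18 heavy atoms by environment: 2× n (aromatic, H0) → no; 4× c (aromatic, H0) → no; 3× O (H0) → no; 6× C (H3) → no; 1× C (H1) → no; 1× C (H0) → match; 1× N (H0) → no.
That gives 1 matching atom.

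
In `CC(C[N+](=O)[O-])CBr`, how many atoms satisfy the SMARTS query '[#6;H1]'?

1

Check the 8 heavy atoms by environment: 2× C (H2) → no; 1× C (H1) → match; 1× N (charge +1, H0) → no; 1× O (charge -1, H0) → no; 1× O (H0) → no; 1× Br (H0) → no; 1× C (H3) → no.
That gives 1 matching atom.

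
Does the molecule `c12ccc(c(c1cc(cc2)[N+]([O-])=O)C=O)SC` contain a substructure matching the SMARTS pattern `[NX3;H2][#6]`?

No

The pattern [NX3;H2][#6] describes a trivalent nitrogen with two H attached to carbon — a primary amine.
The closest candidate here is a nitro group (-[N+](=O)[O-]), but the nitrogen is [N+] with no H, not NX3H2. No other fragment satisfies the full query, so there is no match.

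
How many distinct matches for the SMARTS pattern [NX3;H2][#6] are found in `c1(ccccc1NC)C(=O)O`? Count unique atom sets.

0

[NX3;H2][#6] is the SMARTS for a primary amine: a trivalent nitrogen with two H attached to carbon.
The molecule has an N-methylamino group (-NHCH3), but the nitrogen bears two carbons and only one H (H1), not H2; nothing else fits, so there are 0 matches.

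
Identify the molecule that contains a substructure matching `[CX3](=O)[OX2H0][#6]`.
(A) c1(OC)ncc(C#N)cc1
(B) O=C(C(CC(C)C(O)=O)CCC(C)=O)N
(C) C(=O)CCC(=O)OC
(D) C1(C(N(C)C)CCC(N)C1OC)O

[CX3](=O)[OX2H0][#6] describes a carbonyl carbon bonded to an oxygen that is itself bonded to carbon (no H on that O) (an ester).
(A) has a methoxy ether (-OCH3) but the ether oxygen is not adjacent to a C=O carbon.
(B) has a primary amide (-C(=O)NH2) but the carbonyl is bonded to N, not to an O-C linkage.
(C) contains a methyl-ester group (-C(=O)OCH3), which satisfies every atom and bond constraint.
(D) has a methoxy ether (-OCH3) but the ether oxygen is not adjacent to a C=O carbon.
So the answer is (C).

C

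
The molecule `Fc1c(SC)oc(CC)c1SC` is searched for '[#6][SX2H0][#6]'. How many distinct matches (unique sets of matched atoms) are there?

[#6][SX2H0][#6] is the SMARTS for a thioether: an aliphatic sulfur bridging two carbons with no H on the sulfur.
The molecule carries 2 separate instances of a methylthio ether (-SCH3) meeting every constraint; each maps to a distinct set of atoms, giving 2 matches.

2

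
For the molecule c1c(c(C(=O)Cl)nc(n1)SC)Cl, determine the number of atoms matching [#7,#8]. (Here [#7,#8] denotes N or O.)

3

The query [#7,#8] means: nitrogen or oxygen (comma = OR).
Check the 12 heavy atoms by environment: 2× n (aromatic) → match; 4× c (aromatic) → no; 2× Cl → no; 2× C → no; 1× O → match; 1× S → no.
Summing the matching environments: 2 + 1 = 3 matching atoms.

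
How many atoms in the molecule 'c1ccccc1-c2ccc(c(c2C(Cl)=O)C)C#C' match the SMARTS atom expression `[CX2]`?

Check the 18 heavy atoms by environment: 12× c (aromatic, X3) → no; 1× C (X3) → no; 1× O (X1) → no; 1× Cl (X1) → no; 2× C (X2) → match; 1× C (X4) → no.
That gives 2 matching atoms.

2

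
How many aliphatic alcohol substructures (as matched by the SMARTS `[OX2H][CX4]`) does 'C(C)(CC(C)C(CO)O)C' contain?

[OX2H][CX4] is the SMARTS for an aliphatic alcohol: a hydroxyl oxygen bound to an sp3 (X4) carbon.
The molecule carries 2 separate instances of a hydroxyl group (-OH) meeting every constraint; each maps to a distinct set of atoms, giving 2 matches.

2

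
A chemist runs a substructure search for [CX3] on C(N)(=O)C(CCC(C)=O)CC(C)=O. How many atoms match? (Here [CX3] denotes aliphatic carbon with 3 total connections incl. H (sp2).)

3

Check the 13 heavy atoms by environment: 6× C (X4) → no; 3× C (X3) → match; 3× O (X1) → no; 1× N (X3) → no.
That gives 3 matching atoms.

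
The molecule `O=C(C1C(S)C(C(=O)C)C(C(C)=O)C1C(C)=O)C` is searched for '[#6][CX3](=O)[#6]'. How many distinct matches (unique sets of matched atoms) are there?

4

[#6][CX3](=O)[#6] is the SMARTS for a ketone: a carbonyl carbon (no H) flanked by two carbons.
The molecule carries 4 separate instances of an acetyl/ketone group (-C(=O)CH3) meeting every constraint; each maps to a distinct set of atoms, giving 4 matches.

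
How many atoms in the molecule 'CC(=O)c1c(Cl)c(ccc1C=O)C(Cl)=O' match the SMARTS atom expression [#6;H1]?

The query [#6;H1] means: any carbon bearing exactly one hydrogen.
Check the 15 heavy atoms by environment: 4× c (aromatic, H0) → no; 2× c (aromatic, H1) → match; 1× C (H1) → match; 3× O (H0) → no; 2× Cl (H0) → no; 2× C (H0) → no; 1× C (H3) → no.
Summing the matching environments: 2 + 1 = 3 matching atoms.

3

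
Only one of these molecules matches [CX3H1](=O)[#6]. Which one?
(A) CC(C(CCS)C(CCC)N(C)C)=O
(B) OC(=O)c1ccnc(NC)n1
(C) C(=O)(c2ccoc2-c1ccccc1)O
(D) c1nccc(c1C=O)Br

D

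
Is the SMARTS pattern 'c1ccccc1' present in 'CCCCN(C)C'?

No

The pattern c1ccccc1 describes six aromatic carbons in a ring — a benzene ring.
The closest candidate here is a methyl group (-CH3), but no six-membered all-carbon aromatic ring is present. No other fragment satisfies the full query, so there is no match.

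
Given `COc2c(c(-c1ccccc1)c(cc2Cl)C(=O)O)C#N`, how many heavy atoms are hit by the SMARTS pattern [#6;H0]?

8

Check the 20 heavy atoms by environment: 6× c (aromatic, H0) → match; 6× c (aromatic, H1) → no; 1× Cl (H0) → no; 2× C (H0) → match; 1× N (H0) → no; 2× O (H0) → no; 1× C (H3) → no; 1× O (H1) → no.
Summing the matching environments: 6 + 2 = 8 matching atoms.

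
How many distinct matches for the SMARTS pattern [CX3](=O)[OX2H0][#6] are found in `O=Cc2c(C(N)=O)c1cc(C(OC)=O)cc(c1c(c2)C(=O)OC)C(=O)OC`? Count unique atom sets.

3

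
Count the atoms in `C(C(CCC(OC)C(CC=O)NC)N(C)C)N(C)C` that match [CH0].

0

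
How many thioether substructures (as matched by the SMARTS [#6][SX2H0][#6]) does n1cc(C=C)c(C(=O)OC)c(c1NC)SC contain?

[#6][SX2H0][#6] is the SMARTS for a thioether: an aliphatic sulfur bridging two carbons with no H on the sulfur.
Exactly one fragment in the molecule meets all constraints, giving 1 match.

1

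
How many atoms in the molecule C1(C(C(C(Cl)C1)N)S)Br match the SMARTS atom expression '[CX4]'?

The query [CX4] means: C with X4: aliphatic carbon with exactly 4 total connections (bonds + H).
Check the 9 heavy atoms by environment: 5× C (X4) → match; 1× N (X3) → no; 1× Br (X1) → no; 1× S (X2) → no; 1× Cl (X1) → no.
That gives 5 matching atoms.

5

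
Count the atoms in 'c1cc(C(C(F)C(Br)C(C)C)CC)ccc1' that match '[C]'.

8

Check the 16 heavy atoms by environment: 8× C → match; 6× c (aromatic) → no; 1× Br → no; 1× F → no.
That gives 8 matching atoms.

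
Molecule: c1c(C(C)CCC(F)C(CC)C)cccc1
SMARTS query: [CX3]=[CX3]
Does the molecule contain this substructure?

No

The pattern [CX3]=[CX3] describes a non-aromatic C=C double bond between two sp2 carbons — an alkene.
The closest candidate here is an ethyl group (-CH2CH3), but its C-C bond is a single bond between CX4 carbons, not CX3=CX3. No other fragment satisfies the full query, so there is no match.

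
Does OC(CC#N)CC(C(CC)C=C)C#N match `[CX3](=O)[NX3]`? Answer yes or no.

The pattern [CX3](=O)[NX3] describes a carbonyl carbon bonded to a trivalent nitrogen — an amide.
The closest candidate here is a nitrile (-C#N), but the nitrile N is NX1 (triple-bonded), not NX3. No other fragment satisfies the full query, so there is no match.

No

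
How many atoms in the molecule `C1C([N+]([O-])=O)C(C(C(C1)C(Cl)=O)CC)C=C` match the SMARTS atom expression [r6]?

6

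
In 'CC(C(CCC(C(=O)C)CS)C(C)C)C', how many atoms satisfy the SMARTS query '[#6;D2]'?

3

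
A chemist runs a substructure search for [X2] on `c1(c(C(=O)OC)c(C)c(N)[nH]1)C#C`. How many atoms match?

3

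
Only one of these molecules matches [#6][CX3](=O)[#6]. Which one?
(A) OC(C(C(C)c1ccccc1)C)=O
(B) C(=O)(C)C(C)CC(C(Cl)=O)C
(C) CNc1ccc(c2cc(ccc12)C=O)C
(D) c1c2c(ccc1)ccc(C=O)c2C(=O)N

B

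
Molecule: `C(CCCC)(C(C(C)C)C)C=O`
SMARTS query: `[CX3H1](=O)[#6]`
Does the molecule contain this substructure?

The pattern [CX3H1](=O)[#6] describes an sp2 carbon with one H, double-bonded to O and single-bonded to carbon — an aldehyde.
The molecule carries an aldehyde (-CHO), whose atoms satisfy every constraint of the query, so the pattern matches.

Yes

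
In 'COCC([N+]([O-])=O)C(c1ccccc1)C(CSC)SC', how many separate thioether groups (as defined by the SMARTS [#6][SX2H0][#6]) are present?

2

[#6][SX2H0][#6] is the SMARTS for a thioether: an aliphatic sulfur bridging two carbons with no H on the sulfur.
The molecule carries 2 separate instances of a methylthio ether (-SCH3) meeting every constraint; each maps to a distinct set of atoms, giving 2 matches.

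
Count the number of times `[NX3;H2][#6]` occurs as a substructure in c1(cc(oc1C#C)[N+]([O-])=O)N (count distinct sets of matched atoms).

1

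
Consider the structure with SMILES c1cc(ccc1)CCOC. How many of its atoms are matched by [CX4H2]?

2

The query [CX4H2] means: sp3 carbon (X4) with exactly two hydrogens.
Check the 10 heavy atoms by environment: 2× C (H2, X4) → match; 1× O (H0, X2) → no; 1× C (H3, X4) → no; 1× c (aromatic, H0, X3) → no; 5× c (aromatic, H1, X3) → no.
That gives 2 matching atoms.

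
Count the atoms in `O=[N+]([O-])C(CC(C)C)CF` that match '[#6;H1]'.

2

The query [#6;H1] means: any carbon bearing exactly one hydrogen.
Check the 10 heavy atoms by environment: 2× C (H2) → no; 2× C (H1) → match; 2× C (H3) → no; 1× N (charge +1, H0) → no; 1× O (charge -1, H0) → no; 1× O (H0) → no; 1× F (H0) → no.
That gives 2 matching atoms.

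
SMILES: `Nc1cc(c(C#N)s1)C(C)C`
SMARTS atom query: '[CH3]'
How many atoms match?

The query [CH3] means: aliphatic carbon with exactly three hydrogens.
Check the 11 heavy atoms by environment: 1× s (aromatic, H0) → no; 3× c (aromatic, H0) → no; 1× c (aromatic, H1) → no; 1× C (H1) → no; 2× C (H3) → match; 1× N (H2) → no; 1× C (H0) → no; 1× N (H0) → no.
That gives 2 matching atoms.

2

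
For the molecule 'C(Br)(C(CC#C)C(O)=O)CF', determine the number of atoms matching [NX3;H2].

0

The query [NX3;H2] means: aliphatic N with 3 total connections, two of them H — an -NH2 nitrogen (amine or amide).
Check the 11 heavy atoms by environment: 2× C (H2, X4) → no; 2× C (H1, X4) → no; 1× F (H0, X1) → no; 1× Br (H0, X1) → no; 1× C (H0, X2) → no; 1× C (H1, X2) → no; 1× C (H0, X3) → no; 1× O (H0, X1) → no; 1× O (H1, X2) → no.
No environment satisfies the query, so 0 matching atoms.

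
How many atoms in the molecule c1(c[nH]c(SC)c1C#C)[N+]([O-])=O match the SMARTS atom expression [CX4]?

1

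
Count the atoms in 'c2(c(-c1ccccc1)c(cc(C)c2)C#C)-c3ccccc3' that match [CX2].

2

The query [CX2] means: C with X2: aliphatic carbon with exactly 2 total connections.
Check the 21 heavy atoms by environment: 18× c (aromatic, X3) → no; 2× C (X2) → match; 1× C (X4) → no.
That gives 2 matching atoms.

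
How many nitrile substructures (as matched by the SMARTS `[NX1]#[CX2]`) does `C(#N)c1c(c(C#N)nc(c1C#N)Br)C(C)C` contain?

3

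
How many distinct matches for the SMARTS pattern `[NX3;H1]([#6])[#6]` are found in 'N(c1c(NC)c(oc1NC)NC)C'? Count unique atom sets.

4

[NX3;H1]([#6])[#6] is the SMARTS for a secondary amine: a trivalent nitrogen with one H, bonded to two carbons.
The molecule carries 4 separate instances of an N-methylamino group (-NHCH3) meeting every constraint; each maps to a distinct set of atoms, giving 4 matches.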